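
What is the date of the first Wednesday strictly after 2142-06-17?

Jun 17, 2142 is a Sunday.
From Sunday to the next Wednesday is 3 days.
Jun 17, 2142 + 3 = Jun 20, 2142.

June 20, 2142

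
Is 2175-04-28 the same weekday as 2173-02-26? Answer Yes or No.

Yes

From Feb 26, 2173 to Apr 28, 2175 is 791 days.
791 mod 7 = 0, so they are the same weekday.
(Feb 26, 2173 is a Friday; Apr 28, 2175 is a Friday.)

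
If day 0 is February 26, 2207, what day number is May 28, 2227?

7396

Feb 26, 2207 → Feb 26, 2208: 365 days.
Feb 26, 2208 → Feb 26, 2209: 366 days (Feb 29, 2208 is in that span).
Feb 26, 2209 → Feb 26, 2210: 365 days.
Feb 26, 2210 → Feb 26, 2211: 365 days.
Feb 26, 2211 → Feb 26, 2212: 365 days.
Feb 26, 2212 → Feb 26, 2213: 366 days (Feb 29, 2212 is in that span).
Feb 26, 2213 → Feb 26, 2214: 365 days.
Feb 26, 2214 → Feb 26, 2215: 365 days.
Feb 26, 2215 → Feb 26, 2216: 365 days.
Feb 26, 2216 → Feb 26, 2217: 366 days (Feb 29, 2216 is in that span).
Feb 26, 2217 → Feb 26, 2218: 365 days.
Feb 26, 2218 → Feb 26, 2219: 365 days.
Feb 26, 2219 → Feb 26, 2220: 365 days.
Feb 26, 2220 → Feb 26, 2221: 366 days (Feb 29, 2220 is in that span).
Feb 26, 2221 → Feb 26, 2222: 365 days.
Feb 26, 2222 → Feb 26, 2223: 365 days.
Feb 26, 2223 → Feb 26, 2224: 365 days.
Feb 26, 2224 → Feb 26, 2225: 366 days (Feb 29, 2224 is in that span).
Feb 26, 2225 → Feb 26, 2226: 365 days.
Feb 26, 2226 → Feb 26, 2227: 365 days.
Feb 26, 2227 → Mar 26, 2227: 28 days (February has 28).
Mar 26, 2227 → Apr 26, 2227: 31 days (March has 31).
Apr 26, 2227 → May 26, 2227: 30 days (April has 30).
May 26, 2227 → May 28, 2227: 2 days.
Total: 7396 days.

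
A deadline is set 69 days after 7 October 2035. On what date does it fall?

December 15, 2035

Oct has 31 days: +25 → Nov 1, 2035 (44 left).
Nov has 30 days: +30 → Dec 1, 2035 (14 left).
+14 → Dec 15, 2035.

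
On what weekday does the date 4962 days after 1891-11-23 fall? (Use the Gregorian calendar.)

Nov 23, 1891 is a Monday.
4962 mod 7 = 6, so 4962 days after a Monday is Monday + 6 = Sunday.

Sunday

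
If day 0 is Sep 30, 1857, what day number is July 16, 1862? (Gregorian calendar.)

1750

Sep 30, 1857 → Sep 30, 1858: 365 days.
Sep 30, 1858 → Sep 30, 1859: 365 days.
Sep 30, 1859 → Sep 30, 1860: 366 days (Feb 29, 1860 is in that span).
Sep 30, 1860 → Sep 30, 1861: 365 days.
Sep 30, 1861 → Oct 30, 1861: 30 days (September has 30).
Oct 30, 1861 → Nov 30, 1861: 31 days (October has 31).
Nov 30, 1861 → Dec 30, 1861: 30 days (November has 30).
Dec 30, 1861 → Jan 30, 1862: 31 days (December has 31).
Jan 30, 1862 → Feb 28, 1862: 29 days (January has 31).
Feb 28, 1862 → Mar 28, 1862: 28 days (February has 28).
Mar 28, 1862 → Apr 28, 1862: 31 days (March has 31).
Apr 28, 1862 → May 28, 1862: 30 days (April has 30).
May 28, 1862 → Jun 28, 1862: 31 days (May has 31).
Jun 28, 1862 → Jul 16, 1862: 18 days.
Total: 1750 days.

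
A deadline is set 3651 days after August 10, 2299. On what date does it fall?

+365 (one year) → Aug 10, 2300 (3286 left).
+365 (one year) → Aug 10, 2301 (2921 left).
+365 (one year) → Aug 10, 2302 (2556 left).
+365 (one year) → Aug 10, 2303 (2191 left).
+366 (one year; includes Feb 29, 2304) → Aug 10, 2304 (1825 left).
+365 (one year) → Aug 10, 2305 (1460 left).
+365 (one year) → Aug 10, 2306 (1095 left).
+365 (one year) → Aug 10, 2307 (730 left).
+366 (one year; includes Feb 29, 2308) → Aug 10, 2308 (364 left).
Aug has 31 days: +22 → Sep 1, 2308 (342 left).
Sep has 30 days: +30 → Oct 1, 2308 (312 left).
Oct has 31 days: +31 → Nov 1, 2308 (281 left).
Nov has 30 days: +30 → Dec 1, 2308 (251 left).
Dec has 31 days: +31 → Jan 1, 2309 (220 left).
Jan has 31 days: +31 → Feb 1, 2309 (189 left).
Feb has 28 days: +28 → Mar 1, 2309 (161 left).
Mar has 31 days: +31 → Apr 1, 2309 (130 left).
Apr has 30 days: +30 → May 1, 2309 (100 left).
May has 31 days: +31 → Jun 1, 2309 (69 left).
Jun has 30 days: +30 → Jul 1, 2309 (39 left).
Jul has 31 days: +31 → Aug 1, 2309 (8 left).
+8 → Aug 9, 2309.

August 9, 2309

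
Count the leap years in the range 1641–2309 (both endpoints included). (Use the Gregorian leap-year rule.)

161

Multiples of 4 in [1641,2309]: 167.
Of those, multiples of 100: 7 (not leap unless ÷400).
Multiples of 400: 1.
Leap years = 167 − 7 + 1 = 161.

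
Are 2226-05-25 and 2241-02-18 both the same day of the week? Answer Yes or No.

From May 25, 2226 to Feb 18, 2241 is 5383 days.
5383 mod 7 = 0, so they are the same weekday.
(May 25, 2226 is a Thursday; Feb 18, 2241 is a Thursday.)

Yes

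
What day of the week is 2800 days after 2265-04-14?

Friday

First find the weekday of Apr 14, 2265. Doomsday rule: the anchor day for the 2200s is Friday. For year 65: 65÷12 = 5 r 5, and 5÷4 = 1, so 5+5+1 = 11.
Friday + 11 ≡ Tuesday — that's 2265's doomsday.
In April the doomsday date is Apr 4.
Apr 14 is 10 days after Apr 4; 10 mod 7 = 3, so Tuesday + 3 = Friday.
2800 mod 7 = 0, so 2800 days after a Friday is Friday + 0 = Friday.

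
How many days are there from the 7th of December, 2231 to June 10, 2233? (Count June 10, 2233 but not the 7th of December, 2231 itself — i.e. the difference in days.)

551

Dec 7, 2231 → Dec 7, 2232: 366 days (Feb 29, 2232 is in that span).
Dec 7, 2232 → Jan 7, 2233: 31 days (December has 31).
Jan 7, 2233 → Feb 7, 2233: 31 days (January has 31).
Feb 7, 2233 → Mar 7, 2233: 28 days (February has 28).
Mar 7, 2233 → Apr 7, 2233: 31 days (March has 31).
Apr 7, 2233 → May 7, 2233: 30 days (April has 30).
May 7, 2233 → Jun 7, 2233: 31 days (May has 31).
Jun 7, 2233 → Jun 10, 2233: 3 days.
Total: 551 days.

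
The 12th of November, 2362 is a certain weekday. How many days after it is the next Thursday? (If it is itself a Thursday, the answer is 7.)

3

Nov 12, 2362 is a Monday.
From Monday to the next Thursday is 3 days.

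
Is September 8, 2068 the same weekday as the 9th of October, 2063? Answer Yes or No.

No

From Oct 9, 2063 to Sep 8, 2068 is 1796 days.
1796 mod 7 = 4, so they are different weekdays.
(Oct 9, 2063 is a Tuesday; Sep 8, 2068 is a Saturday.)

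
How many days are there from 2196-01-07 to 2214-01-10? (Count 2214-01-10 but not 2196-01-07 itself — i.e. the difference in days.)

6577

Jan 7, 2196 → Jan 7, 2197: 366 days (Feb 29, 2196 is in that span).
Jan 7, 2197 → Jan 7, 2198: 365 days.
Jan 7, 2198 → Jan 7, 2199: 365 days.
Jan 7, 2199 → Jan 7, 2200: 365 days.
Jan 7, 2200 → Jan 7, 2201: 365 days.
Jan 7, 2201 → Jan 7, 2202: 365 days.
Jan 7, 2202 → Jan 7, 2203: 365 days.
Jan 7, 2203 → Jan 7, 2204: 365 days.
Jan 7, 2204 → Jan 7, 2205: 366 days (Feb 29, 2204 is in that span).
Jan 7, 2205 → Jan 7, 2206: 365 days.
Jan 7, 2206 → Jan 7, 2207: 365 days.
Jan 7, 2207 → Jan 7, 2208: 365 days.
Jan 7, 2208 → Jan 7, 2209: 366 days (Feb 29, 2208 is in that span).
Jan 7, 2209 → Jan 7, 2210: 365 days.
Jan 7, 2210 → Jan 7, 2211: 365 days.
Jan 7, 2211 → Jan 7, 2212: 365 days.
Jan 7, 2212 → Jan 7, 2213: 366 days (Feb 29, 2212 is in that span).
Jan 7, 2213 → Feb 7, 2213: 31 days (January has 31).
Feb 7, 2213 → Mar 7, 2213: 28 days (February has 28).
Mar 7, 2213 → Apr 7, 2213: 31 days (March has 31).
Apr 7, 2213 → May 7, 2213: 30 days (April has 30).
May 7, 2213 → Jun 7, 2213: 31 days (May has 31).
Jun 7, 2213 → Jul 7, 2213: 30 days (June has 30).
Jul 7, 2213 → Aug 7, 2213: 31 days (July has 31).
Aug 7, 2213 → Sep 7, 2213: 31 days (August has 31).
Sep 7, 2213 → Oct 7, 2213: 30 days (September has 30).
Oct 7, 2213 → Nov 7, 2213: 31 days (October has 31).
Nov 7, 2213 → Dec 7, 2213: 30 days (November has 30).
Dec 7, 2213 → Jan 7, 2214: 31 days (December has 31).
Jan 7, 2214 → Jan 10, 2214: 3 days.
Total: 6577 days.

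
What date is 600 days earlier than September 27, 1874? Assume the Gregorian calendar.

−365 (one year) → Sep 27, 1873 (235 left).
−27 → Aug 31, 1873 (end of Aug, 31 days; 208 left).
−31 → Jul 31, 1873 (end of Jul, 31 days; 177 left).
−31 → Jun 30, 1873 (end of Jun, 30 days; 146 left).
−30 → May 31, 1873 (end of May, 31 days; 116 left).
−31 → Apr 30, 1873 (end of Apr, 30 days; 85 left).
−30 → Mar 31, 1873 (end of Mar, 31 days; 55 left).
−31 → Feb 28, 1873 (end of Feb, 28 days; 24 left).
−24 → Feb 4, 1873.

February 4, 1873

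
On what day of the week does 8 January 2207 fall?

Thursday

Doomsday rule: the anchor day for the 2200s is Friday. For year 07: 7÷12 = 0 r 7, and 7÷4 = 1, so 0+7+1 = 8.
Friday + 8 ≡ Saturday — that's 2207's doomsday.
In January the doomsday date is Jan 3 (2207 is not a leap year).
Jan 8 is 5 days after Jan 3; 5 mod 7 = 5, so Saturday + 5 = Thursday.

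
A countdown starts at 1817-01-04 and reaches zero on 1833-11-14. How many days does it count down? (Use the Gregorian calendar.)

Jan 4, 1817 → Jan 4, 1818: 365 days.
Jan 4, 1818 → Jan 4, 1819: 365 days.
Jan 4, 1819 → Jan 4, 1820: 365 days.
Jan 4, 1820 → Jan 4, 1821: 366 days (Feb 29, 1820 is in that span).
Jan 4, 1821 → Jan 4, 1822: 365 days.
Jan 4, 1822 → Jan 4, 1823: 365 days.
Jan 4, 1823 → Jan 4, 1824: 365 days.
Jan 4, 1824 → Jan 4, 1825: 366 days (Feb 29, 1824 is in that span).
Jan 4, 1825 → Jan 4, 1826: 365 days.
Jan 4, 1826 → Jan 4, 1827: 365 days.
Jan 4, 1827 → Jan 4, 1828: 365 days.
Jan 4, 1828 → Jan 4, 1829: 366 days (Feb 29, 1828 is in that span).
Jan 4, 1829 → Jan 4, 1830: 365 days.
Jan 4, 1830 → Jan 4, 1831: 365 days.
Jan 4, 1831 → Jan 4, 1832: 365 days.
Jan 4, 1832 → Jan 4, 1833: 366 days (Feb 29, 1832 is in that span).
Jan 4, 1833 → Feb 4, 1833: 31 days (January has 31).
Feb 4, 1833 → Mar 4, 1833: 28 days (February has 28).
Mar 4, 1833 → Apr 4, 1833: 31 days (March has 31).
Apr 4, 1833 → May 4, 1833: 30 days (April has 30).
May 4, 1833 → Jun 4, 1833: 31 days (May has 31).
Jun 4, 1833 → Jul 4, 1833: 30 days (June has 30).
Jul 4, 1833 → Aug 4, 1833: 31 days (July has 31).
Aug 4, 1833 → Sep 4, 1833: 31 days (August has 31).
Sep 4, 1833 → Oct 4, 1833: 30 days (September has 30).
Oct 4, 1833 → Nov 4, 1833: 31 days (October has 31).
Nov 4, 1833 → Nov 14, 1833: 10 days.
Total: 6158 days.

6158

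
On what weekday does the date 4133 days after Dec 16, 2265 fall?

Dec 16, 2265 is a Saturday.
4133 mod 7 = 3, so 4133 days after a Saturday is Saturday + 3 = Tuesday.

Tuesday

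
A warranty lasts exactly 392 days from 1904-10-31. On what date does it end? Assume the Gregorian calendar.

November 27, 1905

Oct has 31 days: +1 → Nov 1, 1904 (391 left).
Nov has 30 days: +30 → Dec 1, 1904 (361 left).
Dec has 31 days: +31 → Jan 1, 1905 (330 left).
Jan has 31 days: +31 → Feb 1, 1905 (299 left).
Feb has 28 days: +28 → Mar 1, 1905 (271 left).
Mar has 31 days: +31 → Apr 1, 1905 (240 left).
Apr has 30 days: +30 → May 1, 1905 (210 left).
May has 31 days: +31 → Jun 1, 1905 (179 left).
Jun has 30 days: +30 → Jul 1, 1905 (149 left).
Jul has 31 days: +31 → Aug 1, 1905 (118 left).
Aug has 31 days: +31 → Sep 1, 1905 (87 left).
Sep has 30 days: +30 → Oct 1, 1905 (57 left).
Oct has 31 days: +31 → Nov 1, 1905 (26 left).
+26 → Nov 27, 1905.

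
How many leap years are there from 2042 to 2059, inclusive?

Multiples of 4 in [2042,2059]: 4.
Of those, multiples of 100: 0 (not leap unless ÷400).
Multiples of 400: 0.
Leap years = 4 − 0 + 0 = 4.

4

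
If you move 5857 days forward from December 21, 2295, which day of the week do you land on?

Thursday

First find the weekday of Dec 21, 2295. Doomsday rule: the anchor day for the 2200s is Friday. For year 95: 95÷12 = 7 r 11, and 11÷4 = 2, so 7+11+2 = 20.
Friday + 20 ≡ Thursday — that's 2295's doomsday.
In December the doomsday date is Dec 12.
Dec 21 is 9 days after Dec 12; 9 mod 7 = 2, so Thursday + 2 = Saturday.
5857 mod 7 = 5, so 5857 days after a Saturday is Saturday + 5 = Thursday.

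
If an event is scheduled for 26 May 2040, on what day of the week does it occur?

Saturday

Doomsday rule: the anchor day for the 2000s is Tuesday. For year 40: 40÷12 = 3 r 4, and 4÷4 = 1, so 3+4+1 = 8.
Tuesday + 8 ≡ Wednesday — that's 2040's doomsday.
In May the doomsday date is May 9.
May 26 is 17 days after May 9; 17 mod 7 = 3, so Wednesday + 3 = Saturday.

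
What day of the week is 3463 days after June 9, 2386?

First find the weekday of Jun 9, 2386. Doomsday rule: the anchor day for the 2300s is Wednesday. For year 86: 86÷12 = 7 r 2, and 2÷4 = 0, so 7+2+0 = 9.
Wednesday + 9 ≡ Friday — that's 2386's doomsday.
In June the doomsday date is Jun 6.
Jun 9 is 3 days after Jun 6; 3 mod 7 = 3, so Friday + 3 = Monday.
3463 mod 7 = 5, so 3463 days after a Monday is Monday + 5 = Saturday.

Saturday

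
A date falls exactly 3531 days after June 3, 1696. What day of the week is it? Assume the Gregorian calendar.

Wednesday

Jun 3, 1696 is a Sunday.
3531 mod 7 = 3, so 3531 days after a Sunday is Sunday + 3 = Wednesday.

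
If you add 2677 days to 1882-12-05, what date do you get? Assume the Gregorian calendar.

+365 (one year) → Dec 5, 1883 (2312 left).
+366 (one year; includes Feb 29, 1884) → Dec 5, 1884 (1946 left).
+365 (one year) → Dec 5, 1885 (1581 left).
+365 (one year) → Dec 5, 1886 (1216 left).
+365 (one year) → Dec 5, 1887 (851 left).
+366 (one year; includes Feb 29, 1888) → Dec 5, 1888 (485 left).
+365 (one year) → Dec 5, 1889 (120 left).
Dec has 31 days: +27 → Jan 1, 1890 (93 left).
Jan has 31 days: +31 → Feb 1, 1890 (62 left).
Feb has 28 days: +28 → Mar 1, 1890 (34 left).
Mar has 31 days: +31 → Apr 1, 1890 (3 left).
+3 → Apr 4, 1890.

April 4, 1890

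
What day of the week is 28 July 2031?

Monday

Doomsday rule: the anchor day for the 2000s is Tuesday. For year 31: 31÷12 = 2 r 7, and 7÷4 = 1, so 2+7+1 = 10.
Tuesday + 10 ≡ Friday — that's 2031's doomsday.
In July the doomsday date is Jul 11.
Jul 28 is 17 days after Jul 11; 17 mod 7 = 3, so Friday + 3 = Monday.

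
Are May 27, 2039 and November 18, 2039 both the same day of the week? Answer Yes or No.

Yes

From May 27, 2039 to Nov 18, 2039 is 175 days.
175 mod 7 = 0, so they are the same weekday.
(May 27, 2039 is a Friday; Nov 18, 2039 is a Friday.)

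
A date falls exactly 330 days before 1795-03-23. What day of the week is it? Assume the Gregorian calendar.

First find the weekday of Mar 23, 1795. Doomsday rule: the anchor day for the 1700s is Sunday. For year 95: 95÷12 = 7 r 11, and 11÷4 = 2, so 7+11+2 = 20.
Sunday + 20 ≡ Saturday — that's 1795's doomsday.
In March the doomsday date is Mar 14.
Mar 23 is 9 days after Mar 14; 9 mod 7 = 2, so Saturday + 2 = Monday.
330 mod 7 = 1, so 330 days before a Monday is Monday − 1 = Sunday.

Sunday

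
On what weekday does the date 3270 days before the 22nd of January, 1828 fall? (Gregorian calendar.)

Monday

First find the weekday of Jan 22, 1828. Doomsday rule: the anchor day for the 1800s is Friday. For year 28: 28÷12 = 2 r 4, and 4÷4 = 1, so 2+4+1 = 7.
Friday + 7 ≡ Friday — that's 1828's doomsday.
In January the doomsday date is Jan 4 (1828 is a leap year (divisible by 4)).
Jan 22 is 18 days after Jan 4; 18 mod 7 = 4, so Friday + 4 = Tuesday.
3270 mod 7 = 1, so 3270 days before a Tuesday is Tuesday − 1 = Monday.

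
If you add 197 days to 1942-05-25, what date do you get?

May has 31 days: +7 → Jun 1, 1942 (190 left).
Jun has 30 days: +30 → Jul 1, 1942 (160 left).
Jul has 31 days: +31 → Aug 1, 1942 (129 left).
Aug has 31 days: +31 → Sep 1, 1942 (98 left).
Sep has 30 days: +30 → Oct 1, 1942 (68 left).
Oct has 31 days: +31 → Nov 1, 1942 (37 left).
Nov has 30 days: +30 → Dec 1, 1942 (7 left).
+7 → Dec 8, 1942.

December 8, 1942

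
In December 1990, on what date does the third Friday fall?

December 1, 1990 is a Saturday.
The first Friday is therefore December 7 (6 days later).
The third Friday is 7 + 2×7 = December 21.

December 21, 1990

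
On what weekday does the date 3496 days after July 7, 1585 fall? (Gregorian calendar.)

First find the weekday of Jul 7, 1585. Doomsday rule: the anchor day for the 1500s is Wednesday. For year 85: 85÷12 = 7 r 1, and 1÷4 = 0, so 7+1+0 = 8.
Wednesday + 8 ≡ Thursday — that's 1585's doomsday.
In July the doomsday date is Jul 11.
Jul 7 is 4 days before Jul 11; 4 mod 7 = 4, so Thursday − 4 = Sunday.
3496 mod 7 = 3, so 3496 days after a Sunday is Sunday + 3 = Wednesday.

Wednesday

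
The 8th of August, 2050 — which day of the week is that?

Monday

Doomsday rule: the anchor day for the 2000s is Tuesday. For year 50: 50÷12 = 4 r 2, and 2÷4 = 0, so 4+2+0 = 6.
Tuesday + 6 ≡ Monday — that's 2050's doomsday.
In August the doomsday date is Aug 8.
Aug 8 is the doomsday itself: Monday.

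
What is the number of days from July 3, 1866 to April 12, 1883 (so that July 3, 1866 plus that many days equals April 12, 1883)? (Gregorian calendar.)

Jul 3, 1866 → Jul 3, 1867: 365 days.
Jul 3, 1867 → Jul 3, 1868: 366 days (Feb 29, 1868 is in that span).
Jul 3, 1868 → Jul 3, 1869: 365 days.
Jul 3, 1869 → Jul 3, 1870: 365 days.
Jul 3, 1870 → Jul 3, 1871: 365 days.
Jul 3, 1871 → Jul 3, 1872: 366 days (Feb 29, 1872 is in that span).
Jul 3, 1872 → Jul 3, 1873: 365 days.
Jul 3, 1873 → Jul 3, 1874: 365 days.
Jul 3, 1874 → Jul 3, 1875: 365 days.
Jul 3, 1875 → Jul 3, 1876: 366 days (Feb 29, 1876 is in that span).
Jul 3, 1876 → Jul 3, 1877: 365 days.
Jul 3, 1877 → Jul 3, 1878: 365 days.
Jul 3, 1878 → Jul 3, 1879: 365 days.
Jul 3, 1879 → Jul 3, 1880: 366 days (Feb 29, 1880 is in that span).
Jul 3, 1880 → Jul 3, 1881: 365 days.
Jul 3, 1881 → Jul 3, 1882: 365 days.
Jul 3, 1882 → Aug 3, 1882: 31 days (July has 31).
Aug 3, 1882 → Sep 3, 1882: 31 days (August has 31).
Sep 3, 1882 → Oct 3, 1882: 30 days (September has 30).
Oct 3, 1882 → Nov 3, 1882: 31 days (October has 31).
Nov 3, 1882 → Dec 3, 1882: 30 days (November has 30).
Dec 3, 1882 → Jan 3, 1883: 31 days (December has 31).
Jan 3, 1883 → Feb 3, 1883: 31 days (January has 31).
Feb 3, 1883 → Mar 3, 1883: 28 days (February has 28).
Mar 3, 1883 → Apr 3, 1883: 31 days (March has 31).
Apr 3, 1883 → Apr 12, 1883: 9 days.
Total: 6127 days.

6127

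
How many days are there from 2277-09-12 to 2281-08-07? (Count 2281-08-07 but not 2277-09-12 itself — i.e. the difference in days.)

1425

Sep 12, 2277 → Sep 12, 2278: 365 days.
Sep 12, 2278 → Sep 12, 2279: 365 days.
Sep 12, 2279 → Sep 12, 2280: 366 days (Feb 29, 2280 is in that span).
Sep 12, 2280 → Oct 12, 2280: 30 days (September has 30).
Oct 12, 2280 → Nov 12, 2280: 31 days (October has 31).
Nov 12, 2280 → Dec 12, 2280: 30 days (November has 30).
Dec 12, 2280 → Jan 12, 2281: 31 days (December has 31).
Jan 12, 2281 → Feb 12, 2281: 31 days (January has 31).
Feb 12, 2281 → Mar 12, 2281: 28 days (February has 28).
Mar 12, 2281 → Apr 12, 2281: 31 days (March has 31).
Apr 12, 2281 → May 12, 2281: 30 days (April has 30).
May 12, 2281 → Jun 12, 2281: 31 days (May has 31).
Jun 12, 2281 → Jul 12, 2281: 30 days (June has 30).
Jul 12, 2281 → Aug 7, 2281: 26 days.
Total: 1425 days.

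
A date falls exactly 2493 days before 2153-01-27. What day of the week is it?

Friday

Jan 27, 2153 is a Saturday.
2493 mod 7 = 1, so 2493 days before a Saturday is Saturday − 1 = Friday.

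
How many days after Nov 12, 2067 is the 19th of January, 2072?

1529

Nov 12, 2067 → Nov 12, 2068: 366 days (Feb 29, 2068 is in that span).
Nov 12, 2068 → Nov 12, 2069: 365 days.
Nov 12, 2069 → Nov 12, 2070: 365 days.
Nov 12, 2070 → Nov 12, 2071: 365 days.
Nov 12, 2071 → Dec 12, 2071: 30 days (November has 30).
Dec 12, 2071 → Jan 12, 2072: 31 days (December has 31).
Jan 12, 2072 → Jan 19, 2072: 7 days.
Total: 1529 days.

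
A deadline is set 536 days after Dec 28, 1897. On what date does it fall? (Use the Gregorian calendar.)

June 17, 1899

+365 (one year) → Dec 28, 1898 (171 left).
Dec has 31 days: +4 → Jan 1, 1899 (167 left).
Jan has 31 days: +31 → Feb 1, 1899 (136 left).
Feb has 28 days: +28 → Mar 1, 1899 (108 left).
Mar has 31 days: +31 → Apr 1, 1899 (77 left).
Apr has 30 days: +30 → May 1, 1899 (47 left).
May has 31 days: +31 → Jun 1, 1899 (16 left).
+16 → Jun 17, 1899.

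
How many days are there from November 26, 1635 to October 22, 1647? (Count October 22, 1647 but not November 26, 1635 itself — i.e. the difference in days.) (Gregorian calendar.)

4348

Nov 26, 1635 → Nov 26, 1636: 366 days (Feb 29, 1636 is in that span).
Nov 26, 1636 → Nov 26, 1637: 365 days.
Nov 26, 1637 → Nov 26, 1638: 365 days.
Nov 26, 1638 → Nov 26, 1639: 365 days.
Nov 26, 1639 → Nov 26, 1640: 366 days (Feb 29, 1640 is in that span).
Nov 26, 1640 → Nov 26, 1641: 365 days.
Nov 26, 1641 → Nov 26, 1642: 365 days.
Nov 26, 1642 → Nov 26, 1643: 365 days.
Nov 26, 1643 → Nov 26, 1644: 366 days (Feb 29, 1644 is in that span).
Nov 26, 1644 → Nov 26, 1645: 365 days.
Nov 26, 1645 → Nov 26, 1646: 365 days.
Nov 26, 1646 → Dec 26, 1646: 30 days (November has 30).
Dec 26, 1646 → Jan 26, 1647: 31 days (December has 31).
Jan 26, 1647 → Feb 26, 1647: 31 days (January has 31).
Feb 26, 1647 → Mar 26, 1647: 28 days (February has 28).
Mar 26, 1647 → Apr 26, 1647: 31 days (March has 31).
Apr 26, 1647 → May 26, 1647: 30 days (April has 30).
May 26, 1647 → Jun 26, 1647: 31 days (May has 31).
Jun 26, 1647 → Jul 26, 1647: 30 days (June has 30).
Jul 26, 1647 → Aug 26, 1647: 31 days (July has 31).
Aug 26, 1647 → Sep 26, 1647: 31 days (August has 31).
Sep 26, 1647 → Oct 22, 1647: 26 days.
Total: 4348 days.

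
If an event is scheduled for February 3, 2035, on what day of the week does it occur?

Doomsday rule: the anchor day for the 2000s is Tuesday. For year 35: 35÷12 = 2 r 11, and 11÷4 = 2, so 2+11+2 = 15.
Tuesday + 15 ≡ Wednesday — that's 2035's doomsday.
In February the doomsday date is Feb 28 (2035 is not a leap year).
Feb 3 is 25 days before Feb 28; 25 mod 7 = 4, so Wednesday − 4 = Saturday.

Saturday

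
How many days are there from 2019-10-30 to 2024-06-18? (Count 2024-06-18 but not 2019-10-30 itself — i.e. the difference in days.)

Oct 30, 2019 → Oct 30, 2020: 366 days (Feb 29, 2020 is in that span).
Oct 30, 2020 → Oct 30, 2021: 365 days.
Oct 30, 2021 → Oct 30, 2022: 365 days.
Oct 30, 2022 → Oct 30, 2023: 365 days.
Oct 30, 2023 → Nov 30, 2023: 31 days (October has 31).
Nov 30, 2023 → Dec 30, 2023: 30 days (November has 30).
Dec 30, 2023 → Jan 30, 2024: 31 days (December has 31).
Jan 30, 2024 → Feb 29, 2024: 30 days (January has 31).
Feb 29, 2024 → Mar 29, 2024: 29 days (February has 29).
Mar 29, 2024 → Apr 29, 2024: 31 days (March has 31).
Apr 29, 2024 → May 29, 2024: 30 days (April has 30).
May 29, 2024 → Jun 18, 2024: 20 days.
Total: 1693 days.

1693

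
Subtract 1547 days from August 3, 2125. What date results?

−365 (one year) → Aug 3, 2124 (1182 left).
−366 (one year; includes Feb 29, 2124) → Aug 3, 2123 (816 left).
−365 (one year) → Aug 3, 2122 (451 left).
−365 (one year) → Aug 3, 2121 (86 left).
−3 → Jul 31, 2121 (end of Jul, 31 days; 83 left).
−31 → Jun 30, 2121 (end of Jun, 30 days; 52 left).
−30 → May 31, 2121 (end of May, 31 days; 22 left).
−22 → May 9, 2121.

May 9, 2121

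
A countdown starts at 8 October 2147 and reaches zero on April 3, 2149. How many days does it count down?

543

Oct 8, 2147 → Oct 8, 2148: 366 days (Feb 29, 2148 is in that span).
Oct 8, 2148 → Nov 8, 2148: 31 days (October has 31).
Nov 8, 2148 → Dec 8, 2148: 30 days (November has 30).
Dec 8, 2148 → Jan 8, 2149: 31 days (December has 31).
Jan 8, 2149 → Feb 8, 2149: 31 days (January has 31).
Feb 8, 2149 → Mar 8, 2149: 28 days (February has 28).
Mar 8, 2149 → Apr 3, 2149: 26 days.
Total: 543 days.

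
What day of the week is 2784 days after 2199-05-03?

First find the weekday of May 3, 2199. Doomsday rule: the anchor day for the 2100s is Sunday. For year 99: 99÷12 = 8 r 3, and 3÷4 = 0, so 8+3+0 = 11.
Sunday + 11 ≡ Thursday — that's 2199's doomsday.
In May the doomsday date is May 9.
May 3 is 6 days before May 9; 6 mod 7 = 6, so Thursday − 6 = Friday.
2784 mod 7 = 5, so 2784 days after a Friday is Friday + 5 = Wednesday.

Wednesday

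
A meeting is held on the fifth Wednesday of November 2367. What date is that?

November 29, 2367

November 1, 2367 is a Wednesday.
The first Wednesday is therefore November 1 (same day).
The fifth Wednesday is 1 + 4×7 = November 29.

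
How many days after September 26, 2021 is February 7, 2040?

6708

Sep 26, 2021 → Sep 26, 2022: 365 days.
Sep 26, 2022 → Sep 26, 2023: 365 days.
Sep 26, 2023 → Sep 26, 2024: 366 days (Feb 29, 2024 is in that span).
Sep 26, 2024 → Sep 26, 2025: 365 days.
Sep 26, 2025 → Sep 26, 2026: 365 days.
Sep 26, 2026 → Sep 26, 2027: 365 days.
Sep 26, 2027 → Sep 26, 2028: 366 days (Feb 29, 2028 is in that span).
Sep 26, 2028 → Sep 26, 2029: 365 days.
Sep 26, 2029 → Sep 26, 2030: 365 days.
Sep 26, 2030 → Sep 26, 2031: 365 days.
Sep 26, 2031 → Sep 26, 2032: 366 days (Feb 29, 2032 is in that span).
Sep 26, 2032 → Sep 26, 2033: 365 days.
Sep 26, 2033 → Sep 26, 2034: 365 days.
Sep 26, 2034 → Sep 26, 2035: 365 days.
Sep 26, 2035 → Sep 26, 2036: 366 days (Feb 29, 2036 is in that span).
Sep 26, 2036 → Sep 26, 2037: 365 days.
Sep 26, 2037 → Sep 26, 2038: 365 days.
Sep 26, 2038 → Sep 26, 2039: 365 days.
Sep 26, 2039 → Oct 26, 2039: 30 days (September has 30).
Oct 26, 2039 → Nov 26, 2039: 31 days (October has 31).
Nov 26, 2039 → Dec 26, 2039: 30 days (November has 30).
Dec 26, 2039 → Jan 26, 2040: 31 days (December has 31).
Jan 26, 2040 → Feb 7, 2040: 12 days.
Total: 6708 days.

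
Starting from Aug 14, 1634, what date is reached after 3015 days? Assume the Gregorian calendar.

+365 (one year) → Aug 14, 1635 (2650 left).
+366 (one year; includes Feb 29, 1636) → Aug 14, 1636 (2284 left).
+365 (one year) → Aug 14, 1637 (1919 left).
+365 (one year) → Aug 14, 1638 (1554 left).
+365 (one year) → Aug 14, 1639 (1189 left).
+366 (one year; includes Feb 29, 1640) → Aug 14, 1640 (823 left).
+365 (one year) → Aug 14, 1641 (458 left).
+365 (one year) → Aug 14, 1642 (93 left).
Aug has 31 days: +18 → Sep 1, 1642 (75 left).
Sep has 30 days: +30 → Oct 1, 1642 (45 left).
Oct has 31 days: +31 → Nov 1, 1642 (14 left).
+14 → Nov 15, 1642.

November 15, 1642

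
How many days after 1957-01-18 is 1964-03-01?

Jan 18, 1957 → Jan 18, 1958: 365 days.
Jan 18, 1958 → Jan 18, 1959: 365 days.
Jan 18, 1959 → Jan 18, 1960: 365 days.
Jan 18, 1960 → Jan 18, 1961: 366 days (Feb 29, 1960 is in that span).
Jan 18, 1961 → Jan 18, 1962: 365 days.
Jan 18, 1962 → Jan 18, 1963: 365 days.
Jan 18, 1963 → Jan 18, 1964: 365 days.
Jan 18, 1964 → Feb 18, 1964: 31 days (January has 31).
Feb 18, 1964 → Mar 1, 1964: 12 days.
Total: 2599 days.

2599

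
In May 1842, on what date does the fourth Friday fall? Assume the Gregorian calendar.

May 1, 1842 is a Sunday.
The first Friday is therefore May 6 (5 days later).
The fourth Friday is 6 + 3×7 = May 27.

May 27, 1842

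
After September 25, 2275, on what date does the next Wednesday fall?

Sep 25, 2275 is a Saturday.
From Saturday to the next Wednesday is 4 days.
Sep 25, 2275 + 4 = Sep 29, 2275.

September 29, 2275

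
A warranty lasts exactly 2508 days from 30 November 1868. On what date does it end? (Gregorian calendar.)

+365 (one year) → Nov 30, 1869 (2143 left).
+365 (one year) → Nov 30, 1870 (1778 left).
+365 (one year) → Nov 30, 1871 (1413 left).
+366 (one year; includes Feb 29, 1872) → Nov 30, 1872 (1047 left).
+365 (one year) → Nov 30, 1873 (682 left).
+365 (one year) → Nov 30, 1874 (317 left).
Nov has 30 days: +1 → Dec 1, 1874 (316 left).
Dec has 31 days: +31 → Jan 1, 1875 (285 left).
Jan has 31 days: +31 → Feb 1, 1875 (254 left).
Feb has 28 days: +28 → Mar 1, 1875 (226 left).
Mar has 31 days: +31 → Apr 1, 1875 (195 left).
Apr has 30 days: +30 → May 1, 1875 (165 left).
May has 31 days: +31 → Jun 1, 1875 (134 left).
Jun has 30 days: +30 → Jul 1, 1875 (104 left).
Jul has 31 days: +31 → Aug 1, 1875 (73 left).
Aug has 31 days: +31 → Sep 1, 1875 (42 left).
Sep has 30 days: +30 → Oct 1, 1875 (12 left).
+12 → Oct 13, 1875.

October 13, 1875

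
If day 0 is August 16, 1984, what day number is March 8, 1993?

Aug 16, 1984 → Aug 16, 1985: 365 days.
Aug 16, 1985 → Aug 16, 1986: 365 days.
Aug 16, 1986 → Aug 16, 1987: 365 days.
Aug 16, 1987 → Aug 16, 1988: 366 days (Feb 29, 1988 is in that span).
Aug 16, 1988 → Aug 16, 1989: 365 days.
Aug 16, 1989 → Aug 16, 1990: 365 days.
Aug 16, 1990 → Aug 16, 1991: 365 days.
Aug 16, 1991 → Aug 16, 1992: 366 days (Feb 29, 1992 is in that span).
Aug 16, 1992 → Sep 16, 1992: 31 days (August has 31).
Sep 16, 1992 → Oct 16, 1992: 30 days (September has 30).
Oct 16, 1992 → Nov 16, 1992: 31 days (October has 31).
Nov 16, 1992 → Dec 16, 1992: 30 days (November has 30).
Dec 16, 1992 → Jan 16, 1993: 31 days (December has 31).
Jan 16, 1993 → Feb 16, 1993: 31 days (January has 31).
Feb 16, 1993 → Mar 8, 1993: 20 days.
Total: 3126 days.

3126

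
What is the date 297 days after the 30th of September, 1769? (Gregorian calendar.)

Sep has 30 days: +1 → Oct 1, 1769 (296 left).
Oct has 31 days: +31 → Nov 1, 1769 (265 left).
Nov has 30 days: +30 → Dec 1, 1769 (235 left).
Dec has 31 days: +31 → Jan 1, 1770 (204 left).
Jan has 31 days: +31 → Feb 1, 1770 (173 left).
Feb has 28 days: +28 → Mar 1, 1770 (145 left).
Mar has 31 days: +31 → Apr 1, 1770 (114 left).
Apr has 30 days: +30 → May 1, 1770 (84 left).
May has 31 days: +31 → Jun 1, 1770 (53 left).
Jun has 30 days: +30 → Jul 1, 1770 (23 left).
+23 → Jul 24, 1770.

July 24, 1770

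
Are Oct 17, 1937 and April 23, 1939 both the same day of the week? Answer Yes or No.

Yes

From Oct 17, 1937 to Apr 23, 1939 is 553 days.
553 mod 7 = 0, so they are the same weekday.
(Oct 17, 1937 is a Sunday; Apr 23, 1939 is a Sunday.)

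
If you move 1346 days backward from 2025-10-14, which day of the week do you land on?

First find the weekday of Oct 14, 2025. Doomsday rule: the anchor day for the 2000s is Tuesday. For year 25: 25÷12 = 2 r 1, and 1÷4 = 0, so 2+1+0 = 3.
Tuesday + 3 ≡ Friday — that's 2025's doomsday.
In October the doomsday date is Oct 10.
Oct 14 is 4 days after Oct 10; 4 mod 7 = 4, so Friday + 4 = Tuesday.
1346 mod 7 = 2, so 1346 days before a Tuesday is Tuesday − 2 = Sunday.

Sunday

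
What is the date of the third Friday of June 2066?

June 1, 2066 is a Tuesday.
The first Friday is therefore June 4 (3 days later).
The third Friday is 4 + 2×7 = June 18.

June 18, 2066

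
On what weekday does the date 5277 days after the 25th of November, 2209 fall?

Nov 25, 2209 is a Saturday.
5277 mod 7 = 6, so 5277 days after a Saturday is Saturday + 6 = Friday.

Friday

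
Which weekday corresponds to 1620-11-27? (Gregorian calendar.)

Friday

Doomsday rule: the anchor day for the 1600s is Tuesday. For year 20: 20÷12 = 1 r 8, and 8÷4 = 2, so 1+8+2 = 11.
Tuesday + 11 ≡ Saturday — that's 1620's doomsday.
In November the doomsday date is Nov 7.
Nov 27 is 20 days after Nov 7; 20 mod 7 = 6, so Saturday + 6 = Friday.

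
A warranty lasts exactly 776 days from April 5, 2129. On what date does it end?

+365 (one year) → Apr 5, 2130 (411 left).
+365 (one year) → Apr 5, 2131 (46 left).
Apr has 30 days: +26 → May 1, 2131 (20 left).
+20 → May 21, 2131.

May 21, 2131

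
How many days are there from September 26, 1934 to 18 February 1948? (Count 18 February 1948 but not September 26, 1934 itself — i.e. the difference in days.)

Sep 26, 1934 → Sep 26, 1935: 365 days.
Sep 26, 1935 → Sep 26, 1936: 366 days (Feb 29, 1936 is in that span).
Sep 26, 1936 → Sep 26, 1937: 365 days.
Sep 26, 1937 → Sep 26, 1938: 365 days.
Sep 26, 1938 → Sep 26, 1939: 365 days.
Sep 26, 1939 → Sep 26, 1940: 366 days (Feb 29, 1940 is in that span).
Sep 26, 1940 → Sep 26, 1941: 365 days.
Sep 26, 1941 → Sep 26, 1942: 365 days.
Sep 26, 1942 → Sep 26, 1943: 365 days.
Sep 26, 1943 → Sep 26, 1944: 366 days (Feb 29, 1944 is in that span).
Sep 26, 1944 → Sep 26, 1945: 365 days.
Sep 26, 1945 → Sep 26, 1946: 365 days.
Sep 26, 1946 → Sep 26, 1947: 365 days.
Sep 26, 1947 → Oct 26, 1947: 30 days (September has 30).
Oct 26, 1947 → Nov 26, 1947: 31 days (October has 31).
Nov 26, 1947 → Dec 26, 1947: 30 days (November has 30).
Dec 26, 1947 → Jan 26, 1948: 31 days (December has 31).
Jan 26, 1948 → Feb 18, 1948: 23 days.
Total: 4893 days.

4893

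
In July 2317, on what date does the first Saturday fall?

July 1, 2317 is a Sunday.
The first Saturday is therefore July 7 (6 days later).

July 7, 2317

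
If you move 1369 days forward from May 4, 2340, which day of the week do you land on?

May 4, 2340 is a Saturday.
1369 mod 7 = 4, so 1369 days after a Saturday is Saturday + 4 = Wednesday.

Wednesday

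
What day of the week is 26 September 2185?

Monday

Doomsday rule: the anchor day for the 2100s is Sunday. For year 85: 85÷12 = 7 r 1, and 1÷4 = 0, so 7+1+0 = 8.
Sunday + 8 ≡ Monday — that's 2185's doomsday.
In September the doomsday date is Sep 5.
Sep 26 is 21 days after Sep 5; 21 mod 7 = 0, so Monday + 0 = Monday.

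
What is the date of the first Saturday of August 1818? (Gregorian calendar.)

August 1, 1818 is a Saturday.
The first Saturday is therefore August 1 (same day).

August 1, 1818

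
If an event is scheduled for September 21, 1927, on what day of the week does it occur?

Doomsday rule: the anchor day for the 1900s is Wednesday. For year 27: 27÷12 = 2 r 3, and 3÷4 = 0, so 2+3+0 = 5.
Wednesday + 5 ≡ Monday — that's 1927's doomsday.
In September the doomsday date is Sep 5.
Sep 21 is 16 days after Sep 5; 16 mod 7 = 2, so Monday + 2 = Wednesday.

Wednesday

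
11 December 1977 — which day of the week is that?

Doomsday rule: the anchor day for the 1900s is Wednesday. For year 77: 77÷12 = 6 r 5, and 5÷4 = 1, so 6+5+1 = 12.
Wednesday + 12 ≡ Monday — that's 1977's doomsday.
In December the doomsday date is Dec 12.
Dec 11 is 1 day before Dec 12; 1 mod 7 = 1, so Monday − 1 = Sunday.

Sunday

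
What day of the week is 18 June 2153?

January 1, 2153 is a Monday.
Jan 1, 2153 → Feb 1, 2153: 31 days (January has 31).
Feb 1, 2153 → Mar 1, 2153: 28 days (February has 28).
Mar 1, 2153 → Apr 1, 2153: 31 days (March has 31).
Apr 1, 2153 → May 1, 2153: 30 days (April has 30).
May 1, 2153 → Jun 1, 2153: 31 days (May has 31).
Jun 1, 2153 → Jun 18, 2153: 17 days.
Total: 168 days.
168 mod 7 = 0, so Monday + 0 = Monday.

Monday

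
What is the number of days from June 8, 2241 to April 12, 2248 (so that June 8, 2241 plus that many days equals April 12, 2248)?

Jun 8, 2241 → Jun 8, 2242: 365 days.
Jun 8, 2242 → Jun 8, 2243: 365 days.
Jun 8, 2243 → Jun 8, 2244: 366 days (Feb 29, 2244 is in that span).
Jun 8, 2244 → Jun 8, 2245: 365 days.
Jun 8, 2245 → Jun 8, 2246: 365 days.
Jun 8, 2246 → Jun 8, 2247: 365 days.
Jun 8, 2247 → Jul 8, 2247: 30 days (June has 30).
Jul 8, 2247 → Aug 8, 2247: 31 days (July has 31).
Aug 8, 2247 → Sep 8, 2247: 31 days (August has 31).
Sep 8, 2247 → Oct 8, 2247: 30 days (September has 30).
Oct 8, 2247 → Nov 8, 2247: 31 days (October has 31).
Nov 8, 2247 → Dec 8, 2247: 30 days (November has 30).
Dec 8, 2247 → Jan 8, 2248: 31 days (December has 31).
Jan 8, 2248 → Feb 8, 2248: 31 days (January has 31).
Feb 8, 2248 → Mar 8, 2248: 29 days (February has 29).
Mar 8, 2248 → Apr 8, 2248: 31 days (March has 31).
Apr 8, 2248 → Apr 12, 2248: 4 days.
Total: 2500 days.

2500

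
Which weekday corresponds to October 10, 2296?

Doomsday rule: the anchor day for the 2200s is Friday. For year 96: 96÷12 = 8 r 0, and 0÷4 = 0, so 8+0+0 = 8.
Friday + 8 ≡ Saturday — that's 2296's doomsday.
In October the doomsday date is Oct 10.
Oct 10 is the doomsday itself: Saturday.

Saturday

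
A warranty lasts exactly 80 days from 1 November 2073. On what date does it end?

Nov has 30 days: +30 → Dec 1, 2073 (50 left).
Dec has 31 days: +31 → Jan 1, 2074 (19 left).
+19 → Jan 20, 2074.

January 20, 2074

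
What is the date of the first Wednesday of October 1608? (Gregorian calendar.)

October 1, 1608

October 1, 1608 is a Wednesday.
The first Wednesday is therefore October 1 (same day).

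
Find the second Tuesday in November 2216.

November 12, 2216

November 1, 2216 is a Friday.
The first Tuesday is therefore November 5 (4 days later).
The second Tuesday is 5 + 1×7 = November 12.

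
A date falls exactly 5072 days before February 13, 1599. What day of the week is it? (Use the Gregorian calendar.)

Tuesday

First find the weekday of Feb 13, 1599. Doomsday rule: the anchor day for the 1500s is Wednesday. For year 99: 99÷12 = 8 r 3, and 3÷4 = 0, so 8+3+0 = 11.
Wednesday + 11 ≡ Sunday — that's 1599's doomsday.
In February the doomsday date is Feb 28 (1599 is not a leap year).
Feb 13 is 15 days before Feb 28; 15 mod 7 = 1, so Sunday − 1 = Saturday.
5072 mod 7 = 4, so 5072 days before a Saturday is Saturday − 4 = Tuesday.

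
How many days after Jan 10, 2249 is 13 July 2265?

6028

Jan 10, 2249 → Jan 10, 2250: 365 days.
Jan 10, 2250 → Jan 10, 2251: 365 days.
Jan 10, 2251 → Jan 10, 2252: 365 days.
Jan 10, 2252 → Jan 10, 2253: 366 days (Feb 29, 2252 is in that span).
Jan 10, 2253 → Jan 10, 2254: 365 days.
Jan 10, 2254 → Jan 10, 2255: 365 days.
Jan 10, 2255 → Jan 10, 2256: 365 days.
Jan 10, 2256 → Jan 10, 2257: 366 days (Feb 29, 2256 is in that span).
Jan 10, 2257 → Jan 10, 2258: 365 days.
Jan 10, 2258 → Jan 10, 2259: 365 days.
Jan 10, 2259 → Jan 10, 2260: 365 days.
Jan 10, 2260 → Jan 10, 2261: 366 days (Feb 29, 2260 is in that span).
Jan 10, 2261 → Jan 10, 2262: 365 days.
Jan 10, 2262 → Jan 10, 2263: 365 days.
Jan 10, 2263 → Jan 10, 2264: 365 days.
Jan 10, 2264 → Jan 10, 2265: 366 days (Feb 29, 2264 is in that span).
Jan 10, 2265 → Feb 10, 2265: 31 days (January has 31).
Feb 10, 2265 → Mar 10, 2265: 28 days (February has 28).
Mar 10, 2265 → Apr 10, 2265: 31 days (March has 31).
Apr 10, 2265 → May 10, 2265: 30 days (April has 30).
May 10, 2265 → Jun 10, 2265: 31 days (May has 31).
Jun 10, 2265 → Jul 10, 2265: 30 days (June has 30).
Jul 10, 2265 → Jul 13, 2265: 3 days.
Total: 6028 days.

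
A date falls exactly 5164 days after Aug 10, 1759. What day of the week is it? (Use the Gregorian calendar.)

Wednesday

First find the weekday of Aug 10, 1759. Doomsday rule: the anchor day for the 1700s is Sunday. For year 59: 59÷12 = 4 r 11, and 11÷4 = 2, so 4+11+2 = 17.
Sunday + 17 ≡ Wednesday — that's 1759's doomsday.
In August the doomsday date is Aug 8.
Aug 10 is 2 days after Aug 8; 2 mod 7 = 2, so Wednesday + 2 = Friday.
5164 mod 7 = 5, so 5164 days after a Friday is Friday + 5 = Wednesday.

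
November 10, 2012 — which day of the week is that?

Saturday

Doomsday rule: the anchor day for the 2000s is Tuesday. For year 12: 12÷12 = 1 r 0, and 0÷4 = 0, so 1+0+0 = 1.
Tuesday + 1 ≡ Wednesday — that's 2012's doomsday.
In November the doomsday date is Nov 7.
Nov 10 is 3 days after Nov 7; 3 mod 7 = 3, so Wednesday + 3 = Saturday.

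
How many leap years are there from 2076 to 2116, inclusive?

10

Multiples of 4 in [2076,2116]: 11.
Of those, multiples of 100: 1 (not leap unless ÷400).
Multiples of 400: 0.
Leap years = 11 − 1 + 0 = 10.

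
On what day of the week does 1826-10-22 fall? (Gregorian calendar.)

Sunday

Doomsday rule: the anchor day for the 1800s is Friday. For year 26: 26÷12 = 2 r 2, and 2÷4 = 0, so 2+2+0 = 4.
Friday + 4 ≡ Tuesday — that's 1826's doomsday.
In October the doomsday date is Oct 10.
Oct 22 is 12 days after Oct 10; 12 mod 7 = 5, so Tuesday + 5 = Sunday.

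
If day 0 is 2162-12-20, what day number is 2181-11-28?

Dec 20, 2162 → Dec 20, 2163: 365 days.
Dec 20, 2163 → Dec 20, 2164: 366 days (Feb 29, 2164 is in that span).
Dec 20, 2164 → Dec 20, 2165: 365 days.
Dec 20, 2165 → Dec 20, 2166: 365 days.
Dec 20, 2166 → Dec 20, 2167: 365 days.
Dec 20, 2167 → Dec 20, 2168: 366 days (Feb 29, 2168 is in that span).
Dec 20, 2168 → Dec 20, 2169: 365 days.
Dec 20, 2169 → Dec 20, 2170: 365 days.
Dec 20, 2170 → Dec 20, 2171: 365 days.
Dec 20, 2171 → Dec 20, 2172: 366 days (Feb 29, 2172 is in that span).
Dec 20, 2172 → Dec 20, 2173: 365 days.
Dec 20, 2173 → Dec 20, 2174: 365 days.
Dec 20, 2174 → Dec 20, 2175: 365 days.
Dec 20, 2175 → Dec 20, 2176: 366 days (Feb 29, 2176 is in that span).
Dec 20, 2176 → Dec 20, 2177: 365 days.
Dec 20, 2177 → Dec 20, 2178: 365 days.
Dec 20, 2178 → Dec 20, 2179: 365 days.
Dec 20, 2179 → Dec 20, 2180: 366 days (Feb 29, 2180 is in that span).
Dec 20, 2180 → Jan 20, 2181: 31 days (December has 31).
Jan 20, 2181 → Feb 20, 2181: 31 days (January has 31).
Feb 20, 2181 → Mar 20, 2181: 28 days (February has 28).
Mar 20, 2181 → Apr 20, 2181: 31 days (March has 31).
Apr 20, 2181 → May 20, 2181: 30 days (April has 30).
May 20, 2181 → Jun 20, 2181: 31 days (May has 31).
Jun 20, 2181 → Jul 20, 2181: 30 days (June has 30).
Jul 20, 2181 → Aug 20, 2181: 31 days (July has 31).
Aug 20, 2181 → Sep 20, 2181: 31 days (August has 31).
Sep 20, 2181 → Oct 20, 2181: 30 days (September has 30).
Oct 20, 2181 → Nov 20, 2181: 31 days (October has 31).
Nov 20, 2181 → Nov 28, 2181: 8 days.
Total: 6918 days.

6918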